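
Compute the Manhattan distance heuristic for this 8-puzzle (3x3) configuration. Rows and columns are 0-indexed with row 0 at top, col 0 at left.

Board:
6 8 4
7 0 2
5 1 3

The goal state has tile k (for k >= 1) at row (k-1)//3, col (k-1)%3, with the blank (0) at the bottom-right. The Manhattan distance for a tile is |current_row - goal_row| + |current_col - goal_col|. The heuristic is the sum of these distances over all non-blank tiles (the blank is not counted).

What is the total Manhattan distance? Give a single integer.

Answer: 18

Derivation:
Tile 6: (0,0)->(1,2) = 3
Tile 8: (0,1)->(2,1) = 2
Tile 4: (0,2)->(1,0) = 3
Tile 7: (1,0)->(2,0) = 1
Tile 2: (1,2)->(0,1) = 2
Tile 5: (2,0)->(1,1) = 2
Tile 1: (2,1)->(0,0) = 3
Tile 3: (2,2)->(0,2) = 2
Sum: 3 + 2 + 3 + 1 + 2 + 2 + 3 + 2 = 18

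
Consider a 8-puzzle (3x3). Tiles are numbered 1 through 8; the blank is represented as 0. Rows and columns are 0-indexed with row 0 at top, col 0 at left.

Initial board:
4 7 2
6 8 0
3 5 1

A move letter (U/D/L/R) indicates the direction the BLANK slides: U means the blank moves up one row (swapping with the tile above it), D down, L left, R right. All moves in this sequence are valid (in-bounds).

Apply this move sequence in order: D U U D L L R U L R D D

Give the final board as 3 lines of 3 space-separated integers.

Answer: 4 7 2
6 5 8
3 0 1

Derivation:
After move 1 (D):
4 7 2
6 8 1
3 5 0

After move 2 (U):
4 7 2
6 8 0
3 5 1

After move 3 (U):
4 7 0
6 8 2
3 5 1

After move 4 (D):
4 7 2
6 8 0
3 5 1

After move 5 (L):
4 7 2
6 0 8
3 5 1

After move 6 (L):
4 7 2
0 6 8
3 5 1

After move 7 (R):
4 7 2
6 0 8
3 5 1

After move 8 (U):
4 0 2
6 7 8
3 5 1

After move 9 (L):
0 4 2
6 7 8
3 5 1

After move 10 (R):
4 0 2
6 7 8
3 5 1

After move 11 (D):
4 7 2
6 0 8
3 5 1

After move 12 (D):
4 7 2
6 5 8
3 0 1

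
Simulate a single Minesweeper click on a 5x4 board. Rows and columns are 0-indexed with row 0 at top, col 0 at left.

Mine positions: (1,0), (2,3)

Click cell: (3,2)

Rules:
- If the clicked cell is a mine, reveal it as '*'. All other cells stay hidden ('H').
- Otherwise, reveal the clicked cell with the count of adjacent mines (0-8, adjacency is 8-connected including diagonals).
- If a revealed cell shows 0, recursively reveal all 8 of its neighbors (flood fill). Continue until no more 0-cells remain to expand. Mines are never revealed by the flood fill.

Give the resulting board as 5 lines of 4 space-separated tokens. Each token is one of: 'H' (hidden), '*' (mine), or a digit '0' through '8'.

H H H H
H H H H
H H H H
H H 1 H
H H H H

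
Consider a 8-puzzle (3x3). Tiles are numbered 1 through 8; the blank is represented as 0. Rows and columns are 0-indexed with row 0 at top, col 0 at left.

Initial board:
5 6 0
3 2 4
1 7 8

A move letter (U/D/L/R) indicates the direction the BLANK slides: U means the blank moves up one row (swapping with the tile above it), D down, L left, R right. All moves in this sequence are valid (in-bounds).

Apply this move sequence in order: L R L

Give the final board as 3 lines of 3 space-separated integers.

Answer: 5 0 6
3 2 4
1 7 8

Derivation:
After move 1 (L):
5 0 6
3 2 4
1 7 8

After move 2 (R):
5 6 0
3 2 4
1 7 8

After move 3 (L):
5 0 6
3 2 4
1 7 8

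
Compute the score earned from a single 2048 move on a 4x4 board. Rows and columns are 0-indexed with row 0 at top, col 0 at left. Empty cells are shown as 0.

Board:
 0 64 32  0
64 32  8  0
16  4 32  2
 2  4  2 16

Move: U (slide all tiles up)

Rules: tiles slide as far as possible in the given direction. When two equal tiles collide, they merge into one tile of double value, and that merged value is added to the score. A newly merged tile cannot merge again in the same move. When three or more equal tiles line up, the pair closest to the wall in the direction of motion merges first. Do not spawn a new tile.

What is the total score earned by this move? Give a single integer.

Answer: 8

Derivation:
Slide up:
col 0: [0, 64, 16, 2] -> [64, 16, 2, 0]  score +0 (running 0)
col 1: [64, 32, 4, 4] -> [64, 32, 8, 0]  score +8 (running 8)
col 2: [32, 8, 32, 2] -> [32, 8, 32, 2]  score +0 (running 8)
col 3: [0, 0, 2, 16] -> [2, 16, 0, 0]  score +0 (running 8)
Board after move:
64 64 32  2
16 32  8 16
 2  8 32  0
 0  0  2  0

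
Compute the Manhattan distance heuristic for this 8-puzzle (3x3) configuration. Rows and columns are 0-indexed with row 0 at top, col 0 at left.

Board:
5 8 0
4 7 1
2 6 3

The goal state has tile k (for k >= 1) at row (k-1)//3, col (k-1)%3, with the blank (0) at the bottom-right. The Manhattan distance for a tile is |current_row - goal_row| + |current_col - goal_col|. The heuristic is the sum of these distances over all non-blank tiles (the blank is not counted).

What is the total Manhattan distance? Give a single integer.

Answer: 16

Derivation:
Tile 5: at (0,0), goal (1,1), distance |0-1|+|0-1| = 2
Tile 8: at (0,1), goal (2,1), distance |0-2|+|1-1| = 2
Tile 4: at (1,0), goal (1,0), distance |1-1|+|0-0| = 0
Tile 7: at (1,1), goal (2,0), distance |1-2|+|1-0| = 2
Tile 1: at (1,2), goal (0,0), distance |1-0|+|2-0| = 3
Tile 2: at (2,0), goal (0,1), distance |2-0|+|0-1| = 3
Tile 6: at (2,1), goal (1,2), distance |2-1|+|1-2| = 2
Tile 3: at (2,2), goal (0,2), distance |2-0|+|2-2| = 2
Sum: 2 + 2 + 0 + 2 + 3 + 3 + 2 + 2 = 16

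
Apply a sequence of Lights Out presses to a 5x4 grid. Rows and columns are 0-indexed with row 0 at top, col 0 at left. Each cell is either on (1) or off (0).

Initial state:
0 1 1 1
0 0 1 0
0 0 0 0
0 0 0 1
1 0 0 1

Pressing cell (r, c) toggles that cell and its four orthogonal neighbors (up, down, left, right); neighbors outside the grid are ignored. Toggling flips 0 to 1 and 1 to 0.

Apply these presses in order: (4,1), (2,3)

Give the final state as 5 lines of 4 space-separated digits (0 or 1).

Answer: 0 1 1 1
0 0 1 1
0 0 1 1
0 1 0 0
0 1 1 1

Derivation:
After press 1 at (4,1):
0 1 1 1
0 0 1 0
0 0 0 0
0 1 0 1
0 1 1 1

After press 2 at (2,3):
0 1 1 1
0 0 1 1
0 0 1 1
0 1 0 0
0 1 1 1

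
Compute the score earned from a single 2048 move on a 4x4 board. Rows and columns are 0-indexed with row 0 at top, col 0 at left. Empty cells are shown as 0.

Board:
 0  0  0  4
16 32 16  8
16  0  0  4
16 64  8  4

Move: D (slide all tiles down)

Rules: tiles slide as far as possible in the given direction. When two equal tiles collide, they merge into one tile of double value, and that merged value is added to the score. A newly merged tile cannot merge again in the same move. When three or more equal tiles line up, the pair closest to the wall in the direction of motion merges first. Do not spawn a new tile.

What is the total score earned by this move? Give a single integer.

Answer: 40

Derivation:
Slide down:
col 0: [0, 16, 16, 16] -> [0, 0, 16, 32]  score +32 (running 32)
col 1: [0, 32, 0, 64] -> [0, 0, 32, 64]  score +0 (running 32)
col 2: [0, 16, 0, 8] -> [0, 0, 16, 8]  score +0 (running 32)
col 3: [4, 8, 4, 4] -> [0, 4, 8, 8]  score +8 (running 40)
Board after move:
 0  0  0  0
 0  0  0  4
16 32 16  8
32 64  8  8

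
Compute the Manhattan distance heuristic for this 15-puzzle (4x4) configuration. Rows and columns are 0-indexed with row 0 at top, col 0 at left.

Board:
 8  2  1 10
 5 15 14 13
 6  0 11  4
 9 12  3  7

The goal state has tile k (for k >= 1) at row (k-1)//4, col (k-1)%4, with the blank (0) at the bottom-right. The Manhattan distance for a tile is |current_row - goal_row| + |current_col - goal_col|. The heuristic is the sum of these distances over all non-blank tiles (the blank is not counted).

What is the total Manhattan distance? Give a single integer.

Tile 8: at (0,0), goal (1,3), distance |0-1|+|0-3| = 4
Tile 2: at (0,1), goal (0,1), distance |0-0|+|1-1| = 0
Tile 1: at (0,2), goal (0,0), distance |0-0|+|2-0| = 2
Tile 10: at (0,3), goal (2,1), distance |0-2|+|3-1| = 4
Tile 5: at (1,0), goal (1,0), distance |1-1|+|0-0| = 0
Tile 15: at (1,1), goal (3,2), distance |1-3|+|1-2| = 3
Tile 14: at (1,2), goal (3,1), distance |1-3|+|2-1| = 3
Tile 13: at (1,3), goal (3,0), distance |1-3|+|3-0| = 5
Tile 6: at (2,0), goal (1,1), distance |2-1|+|0-1| = 2
Tile 11: at (2,2), goal (2,2), distance |2-2|+|2-2| = 0
Tile 4: at (2,3), goal (0,3), distance |2-0|+|3-3| = 2
Tile 9: at (3,0), goal (2,0), distance |3-2|+|0-0| = 1
Tile 12: at (3,1), goal (2,3), distance |3-2|+|1-3| = 3
Tile 3: at (3,2), goal (0,2), distance |3-0|+|2-2| = 3
Tile 7: at (3,3), goal (1,2), distance |3-1|+|3-2| = 3
Sum: 4 + 0 + 2 + 4 + 0 + 3 + 3 + 5 + 2 + 0 + 2 + 1 + 3 + 3 + 3 = 35

Answer: 35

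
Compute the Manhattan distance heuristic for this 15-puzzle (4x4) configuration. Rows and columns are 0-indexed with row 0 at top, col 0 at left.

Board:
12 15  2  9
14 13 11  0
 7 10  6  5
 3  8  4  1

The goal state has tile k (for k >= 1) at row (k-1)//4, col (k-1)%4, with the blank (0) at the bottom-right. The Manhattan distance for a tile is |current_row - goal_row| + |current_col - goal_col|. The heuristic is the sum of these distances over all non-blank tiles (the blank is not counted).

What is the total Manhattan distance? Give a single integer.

Tile 12: (0,0)->(2,3) = 5
Tile 15: (0,1)->(3,2) = 4
Tile 2: (0,2)->(0,1) = 1
Tile 9: (0,3)->(2,0) = 5
Tile 14: (1,0)->(3,1) = 3
Tile 13: (1,1)->(3,0) = 3
Tile 11: (1,2)->(2,2) = 1
Tile 7: (2,0)->(1,2) = 3
Tile 10: (2,1)->(2,1) = 0
Tile 6: (2,2)->(1,1) = 2
Tile 5: (2,3)->(1,0) = 4
Tile 3: (3,0)->(0,2) = 5
Tile 8: (3,1)->(1,3) = 4
Tile 4: (3,2)->(0,3) = 4
Tile 1: (3,3)->(0,0) = 6
Sum: 5 + 4 + 1 + 5 + 3 + 3 + 1 + 3 + 0 + 2 + 4 + 5 + 4 + 4 + 6 = 50

Answer: 50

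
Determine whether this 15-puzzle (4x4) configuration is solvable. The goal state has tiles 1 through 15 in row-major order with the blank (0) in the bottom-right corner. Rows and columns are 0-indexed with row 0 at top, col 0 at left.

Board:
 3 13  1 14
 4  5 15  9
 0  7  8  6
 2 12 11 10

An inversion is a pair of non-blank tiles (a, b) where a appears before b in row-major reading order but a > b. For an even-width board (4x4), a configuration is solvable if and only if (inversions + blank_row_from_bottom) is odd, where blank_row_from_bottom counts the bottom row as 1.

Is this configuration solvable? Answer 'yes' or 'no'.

Inversions: 45
Blank is in row 2 (0-indexed from top), which is row 2 counting from the bottom (bottom = 1).
45 + 2 = 47, which is odd, so the puzzle is solvable.

Answer: yes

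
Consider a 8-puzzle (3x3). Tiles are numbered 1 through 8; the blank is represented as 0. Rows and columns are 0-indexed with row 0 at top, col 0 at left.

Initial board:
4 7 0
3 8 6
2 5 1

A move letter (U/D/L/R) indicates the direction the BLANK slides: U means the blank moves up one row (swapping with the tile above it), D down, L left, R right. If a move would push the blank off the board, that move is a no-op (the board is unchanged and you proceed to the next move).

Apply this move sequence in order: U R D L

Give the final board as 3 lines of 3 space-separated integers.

Answer: 4 7 6
3 0 8
2 5 1

Derivation:
After move 1 (U):
4 7 0
3 8 6
2 5 1

After move 2 (R):
4 7 0
3 8 6
2 5 1

After move 3 (D):
4 7 6
3 8 0
2 5 1

After move 4 (L):
4 7 6
3 0 8
2 5 1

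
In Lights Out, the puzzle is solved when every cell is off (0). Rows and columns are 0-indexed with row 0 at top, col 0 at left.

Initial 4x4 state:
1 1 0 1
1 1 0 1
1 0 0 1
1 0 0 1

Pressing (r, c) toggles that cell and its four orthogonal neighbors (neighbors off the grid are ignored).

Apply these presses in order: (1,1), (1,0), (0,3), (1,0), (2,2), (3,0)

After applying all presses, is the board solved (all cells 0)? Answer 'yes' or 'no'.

After press 1 at (1,1):
1 0 0 1
0 0 1 1
1 1 0 1
1 0 0 1

After press 2 at (1,0):
0 0 0 1
1 1 1 1
0 1 0 1
1 0 0 1

After press 3 at (0,3):
0 0 1 0
1 1 1 0
0 1 0 1
1 0 0 1

After press 4 at (1,0):
1 0 1 0
0 0 1 0
1 1 0 1
1 0 0 1

After press 5 at (2,2):
1 0 1 0
0 0 0 0
1 0 1 0
1 0 1 1

After press 6 at (3,0):
1 0 1 0
0 0 0 0
0 0 1 0
0 1 1 1

Lights still on: 6

Answer: no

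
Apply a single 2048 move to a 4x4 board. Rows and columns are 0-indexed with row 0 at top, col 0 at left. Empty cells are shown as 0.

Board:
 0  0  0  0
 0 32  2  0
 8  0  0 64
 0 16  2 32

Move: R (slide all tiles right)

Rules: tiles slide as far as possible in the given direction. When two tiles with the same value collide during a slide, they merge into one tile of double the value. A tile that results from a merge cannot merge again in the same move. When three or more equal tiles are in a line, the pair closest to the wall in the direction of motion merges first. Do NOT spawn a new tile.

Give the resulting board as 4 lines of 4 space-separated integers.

Answer:  0  0  0  0
 0  0 32  2
 0  0  8 64
 0 16  2 32

Derivation:
Slide right:
row 0: [0, 0, 0, 0] -> [0, 0, 0, 0]
row 1: [0, 32, 2, 0] -> [0, 0, 32, 2]
row 2: [8, 0, 0, 64] -> [0, 0, 8, 64]
row 3: [0, 16, 2, 32] -> [0, 16, 2, 32]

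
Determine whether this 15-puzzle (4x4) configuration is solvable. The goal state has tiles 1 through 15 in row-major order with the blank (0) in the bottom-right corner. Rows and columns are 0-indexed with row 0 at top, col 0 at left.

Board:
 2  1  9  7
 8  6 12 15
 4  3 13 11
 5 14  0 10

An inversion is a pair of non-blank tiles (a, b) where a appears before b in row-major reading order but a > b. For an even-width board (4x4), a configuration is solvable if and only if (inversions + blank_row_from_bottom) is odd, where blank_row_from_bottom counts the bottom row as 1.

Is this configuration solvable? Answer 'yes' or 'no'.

Inversions: 37
Blank is in row 3 (0-indexed from top), which is row 1 counting from the bottom (bottom = 1).
37 + 1 = 38, which is even, so the puzzle is not solvable.

Answer: no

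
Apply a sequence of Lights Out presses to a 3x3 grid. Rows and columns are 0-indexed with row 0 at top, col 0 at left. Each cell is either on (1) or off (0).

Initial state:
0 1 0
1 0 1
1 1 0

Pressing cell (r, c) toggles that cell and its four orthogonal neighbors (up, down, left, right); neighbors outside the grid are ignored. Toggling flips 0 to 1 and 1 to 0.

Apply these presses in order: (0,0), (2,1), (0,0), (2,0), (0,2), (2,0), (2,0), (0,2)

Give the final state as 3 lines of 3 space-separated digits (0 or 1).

After press 1 at (0,0):
1 0 0
0 0 1
1 1 0

After press 2 at (2,1):
1 0 0
0 1 1
0 0 1

After press 3 at (0,0):
0 1 0
1 1 1
0 0 1

After press 4 at (2,0):
0 1 0
0 1 1
1 1 1

After press 5 at (0,2):
0 0 1
0 1 0
1 1 1

After press 6 at (2,0):
0 0 1
1 1 0
0 0 1

After press 7 at (2,0):
0 0 1
0 1 0
1 1 1

After press 8 at (0,2):
0 1 0
0 1 1
1 1 1

Answer: 0 1 0
0 1 1
1 1 1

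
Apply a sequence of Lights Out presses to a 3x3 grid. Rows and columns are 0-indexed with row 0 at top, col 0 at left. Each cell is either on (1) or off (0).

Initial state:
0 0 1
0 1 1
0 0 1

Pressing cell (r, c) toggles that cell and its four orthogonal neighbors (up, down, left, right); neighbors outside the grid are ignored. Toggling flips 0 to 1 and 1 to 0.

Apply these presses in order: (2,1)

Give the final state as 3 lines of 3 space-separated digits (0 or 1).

After press 1 at (2,1):
0 0 1
0 0 1
1 1 0

Answer: 0 0 1
0 0 1
1 1 0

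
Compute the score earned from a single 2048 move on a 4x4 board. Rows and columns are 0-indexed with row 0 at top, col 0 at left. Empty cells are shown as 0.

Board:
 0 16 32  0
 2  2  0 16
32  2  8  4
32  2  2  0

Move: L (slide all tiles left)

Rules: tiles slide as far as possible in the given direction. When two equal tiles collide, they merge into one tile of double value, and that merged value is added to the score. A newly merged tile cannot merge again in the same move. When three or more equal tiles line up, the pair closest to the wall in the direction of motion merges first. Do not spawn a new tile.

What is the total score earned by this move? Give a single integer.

Answer: 8

Derivation:
Slide left:
row 0: [0, 16, 32, 0] -> [16, 32, 0, 0]  score +0 (running 0)
row 1: [2, 2, 0, 16] -> [4, 16, 0, 0]  score +4 (running 4)
row 2: [32, 2, 8, 4] -> [32, 2, 8, 4]  score +0 (running 4)
row 3: [32, 2, 2, 0] -> [32, 4, 0, 0]  score +4 (running 8)
Board after move:
16 32  0  0
 4 16  0  0
32  2  8  4
32  4  0  0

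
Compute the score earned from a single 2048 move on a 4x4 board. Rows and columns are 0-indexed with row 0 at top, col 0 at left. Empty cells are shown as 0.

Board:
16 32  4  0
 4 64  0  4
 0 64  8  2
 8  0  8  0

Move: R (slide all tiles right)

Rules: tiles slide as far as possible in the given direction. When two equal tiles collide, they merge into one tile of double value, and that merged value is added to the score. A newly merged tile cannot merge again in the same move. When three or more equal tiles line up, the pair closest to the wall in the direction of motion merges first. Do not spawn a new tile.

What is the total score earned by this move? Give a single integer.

Slide right:
row 0: [16, 32, 4, 0] -> [0, 16, 32, 4]  score +0 (running 0)
row 1: [4, 64, 0, 4] -> [0, 4, 64, 4]  score +0 (running 0)
row 2: [0, 64, 8, 2] -> [0, 64, 8, 2]  score +0 (running 0)
row 3: [8, 0, 8, 0] -> [0, 0, 0, 16]  score +16 (running 16)
Board after move:
 0 16 32  4
 0  4 64  4
 0 64  8  2
 0  0  0 16

Answer: 16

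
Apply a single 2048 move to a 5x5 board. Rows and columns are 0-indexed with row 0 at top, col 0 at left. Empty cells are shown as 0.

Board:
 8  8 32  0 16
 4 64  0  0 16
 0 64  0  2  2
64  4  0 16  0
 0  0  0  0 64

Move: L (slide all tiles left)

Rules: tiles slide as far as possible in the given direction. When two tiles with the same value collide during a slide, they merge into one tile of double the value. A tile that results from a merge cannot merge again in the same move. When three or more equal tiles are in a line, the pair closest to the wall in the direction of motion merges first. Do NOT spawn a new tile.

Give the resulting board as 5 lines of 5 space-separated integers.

Slide left:
row 0: [8, 8, 32, 0, 16] -> [16, 32, 16, 0, 0]
row 1: [4, 64, 0, 0, 16] -> [4, 64, 16, 0, 0]
row 2: [0, 64, 0, 2, 2] -> [64, 4, 0, 0, 0]
row 3: [64, 4, 0, 16, 0] -> [64, 4, 16, 0, 0]
row 4: [0, 0, 0, 0, 64] -> [64, 0, 0, 0, 0]

Answer: 16 32 16  0  0
 4 64 16  0  0
64  4  0  0  0
64  4 16  0  0
64  0  0  0  0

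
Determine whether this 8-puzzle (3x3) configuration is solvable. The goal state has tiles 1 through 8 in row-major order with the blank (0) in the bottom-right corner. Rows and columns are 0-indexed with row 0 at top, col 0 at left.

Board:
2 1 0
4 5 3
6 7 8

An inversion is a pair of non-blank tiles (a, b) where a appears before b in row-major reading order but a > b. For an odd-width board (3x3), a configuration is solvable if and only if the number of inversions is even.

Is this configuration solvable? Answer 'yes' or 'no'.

Inversions (pairs i<j in row-major order where tile[i] > tile[j] > 0): 3
3 is odd, so the puzzle is not solvable.

Answer: no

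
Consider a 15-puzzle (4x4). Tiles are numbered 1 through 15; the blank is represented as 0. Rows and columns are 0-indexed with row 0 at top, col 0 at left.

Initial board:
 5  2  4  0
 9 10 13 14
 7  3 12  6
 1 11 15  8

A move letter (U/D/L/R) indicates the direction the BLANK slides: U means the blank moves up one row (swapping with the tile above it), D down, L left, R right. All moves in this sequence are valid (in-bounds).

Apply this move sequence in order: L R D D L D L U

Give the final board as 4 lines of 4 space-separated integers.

Answer:  5  2  4 14
 9 10 13  6
 7  0 15 12
 1  3 11  8

Derivation:
After move 1 (L):
 5  2  0  4
 9 10 13 14
 7  3 12  6
 1 11 15  8

After move 2 (R):
 5  2  4  0
 9 10 13 14
 7  3 12  6
 1 11 15  8

After move 3 (D):
 5  2  4 14
 9 10 13  0
 7  3 12  6
 1 11 15  8

After move 4 (D):
 5  2  4 14
 9 10 13  6
 7  3 12  0
 1 11 15  8

After move 5 (L):
 5  2  4 14
 9 10 13  6
 7  3  0 12
 1 11 15  8

After move 6 (D):
 5  2  4 14
 9 10 13  6
 7  3 15 12
 1 11  0  8

After move 7 (L):
 5  2  4 14
 9 10 13  6
 7  3 15 12
 1  0 11  8

After move 8 (U):
 5  2  4 14
 9 10 13  6
 7  0 15 12
 1  3 11  8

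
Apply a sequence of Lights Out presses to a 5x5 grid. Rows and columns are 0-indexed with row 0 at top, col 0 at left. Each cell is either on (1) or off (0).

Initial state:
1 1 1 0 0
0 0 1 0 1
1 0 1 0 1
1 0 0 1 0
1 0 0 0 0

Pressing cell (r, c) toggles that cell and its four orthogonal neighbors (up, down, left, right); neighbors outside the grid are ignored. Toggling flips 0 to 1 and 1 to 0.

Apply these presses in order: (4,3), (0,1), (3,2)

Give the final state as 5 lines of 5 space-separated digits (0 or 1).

Answer: 0 0 0 0 0
0 1 1 0 1
1 0 0 0 1
1 1 1 1 0
1 0 0 1 1

Derivation:
After press 1 at (4,3):
1 1 1 0 0
0 0 1 0 1
1 0 1 0 1
1 0 0 0 0
1 0 1 1 1

After press 2 at (0,1):
0 0 0 0 0
0 1 1 0 1
1 0 1 0 1
1 0 0 0 0
1 0 1 1 1

After press 3 at (3,2):
0 0 0 0 0
0 1 1 0 1
1 0 0 0 1
1 1 1 1 0
1 0 0 1 1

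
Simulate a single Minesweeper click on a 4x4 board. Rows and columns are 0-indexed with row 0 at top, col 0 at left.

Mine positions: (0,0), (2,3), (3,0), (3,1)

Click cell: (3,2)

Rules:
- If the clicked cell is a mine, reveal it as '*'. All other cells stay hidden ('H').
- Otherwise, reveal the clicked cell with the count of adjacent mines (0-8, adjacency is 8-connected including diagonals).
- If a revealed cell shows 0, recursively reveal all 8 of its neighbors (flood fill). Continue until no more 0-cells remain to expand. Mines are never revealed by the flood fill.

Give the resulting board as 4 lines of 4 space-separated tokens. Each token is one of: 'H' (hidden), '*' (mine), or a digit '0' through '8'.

H H H H
H H H H
H H H H
H H 2 H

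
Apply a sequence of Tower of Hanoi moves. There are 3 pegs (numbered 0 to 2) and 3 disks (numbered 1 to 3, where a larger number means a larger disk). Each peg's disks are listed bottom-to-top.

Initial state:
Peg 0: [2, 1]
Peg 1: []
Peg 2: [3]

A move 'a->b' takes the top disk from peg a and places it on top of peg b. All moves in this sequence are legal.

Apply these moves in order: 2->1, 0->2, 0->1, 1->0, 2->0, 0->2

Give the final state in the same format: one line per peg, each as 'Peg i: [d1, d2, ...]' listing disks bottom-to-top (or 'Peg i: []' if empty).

Answer: Peg 0: [2]
Peg 1: [3]
Peg 2: [1]

Derivation:
After move 1 (2->1):
Peg 0: [2, 1]
Peg 1: [3]
Peg 2: []

After move 2 (0->2):
Peg 0: [2]
Peg 1: [3]
Peg 2: [1]

After move 3 (0->1):
Peg 0: []
Peg 1: [3, 2]
Peg 2: [1]

After move 4 (1->0):
Peg 0: [2]
Peg 1: [3]
Peg 2: [1]

After move 5 (2->0):
Peg 0: [2, 1]
Peg 1: [3]
Peg 2: []

After move 6 (0->2):
Peg 0: [2]
Peg 1: [3]
Peg 2: [1]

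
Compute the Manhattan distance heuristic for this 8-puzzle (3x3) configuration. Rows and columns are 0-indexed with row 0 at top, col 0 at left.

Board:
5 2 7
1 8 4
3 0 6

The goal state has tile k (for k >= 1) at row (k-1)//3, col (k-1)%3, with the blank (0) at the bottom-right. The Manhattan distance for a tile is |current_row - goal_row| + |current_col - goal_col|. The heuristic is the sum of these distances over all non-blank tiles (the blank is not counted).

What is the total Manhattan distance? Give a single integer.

Tile 5: at (0,0), goal (1,1), distance |0-1|+|0-1| = 2
Tile 2: at (0,1), goal (0,1), distance |0-0|+|1-1| = 0
Tile 7: at (0,2), goal (2,0), distance |0-2|+|2-0| = 4
Tile 1: at (1,0), goal (0,0), distance |1-0|+|0-0| = 1
Tile 8: at (1,1), goal (2,1), distance |1-2|+|1-1| = 1
Tile 4: at (1,2), goal (1,0), distance |1-1|+|2-0| = 2
Tile 3: at (2,0), goal (0,2), distance |2-0|+|0-2| = 4
Tile 6: at (2,2), goal (1,2), distance |2-1|+|2-2| = 1
Sum: 2 + 0 + 4 + 1 + 1 + 2 + 4 + 1 = 15

Answer: 15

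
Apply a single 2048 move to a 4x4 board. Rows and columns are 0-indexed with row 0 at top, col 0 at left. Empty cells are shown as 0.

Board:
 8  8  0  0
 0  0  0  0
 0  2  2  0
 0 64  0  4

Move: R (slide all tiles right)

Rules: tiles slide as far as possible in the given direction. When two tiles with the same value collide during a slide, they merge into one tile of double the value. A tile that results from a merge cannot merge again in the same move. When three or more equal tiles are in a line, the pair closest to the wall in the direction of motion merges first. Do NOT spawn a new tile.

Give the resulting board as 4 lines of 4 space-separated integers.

Answer:  0  0  0 16
 0  0  0  0
 0  0  0  4
 0  0 64  4

Derivation:
Slide right:
row 0: [8, 8, 0, 0] -> [0, 0, 0, 16]
row 1: [0, 0, 0, 0] -> [0, 0, 0, 0]
row 2: [0, 2, 2, 0] -> [0, 0, 0, 4]
row 3: [0, 64, 0, 4] -> [0, 0, 64, 4]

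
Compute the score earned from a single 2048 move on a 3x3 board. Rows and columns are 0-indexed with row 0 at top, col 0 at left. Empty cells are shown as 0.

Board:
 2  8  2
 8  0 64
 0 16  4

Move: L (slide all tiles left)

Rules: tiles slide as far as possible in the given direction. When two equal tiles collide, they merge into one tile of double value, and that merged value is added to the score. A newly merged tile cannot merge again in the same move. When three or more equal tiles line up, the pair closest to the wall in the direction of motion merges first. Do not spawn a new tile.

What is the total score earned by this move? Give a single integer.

Slide left:
row 0: [2, 8, 2] -> [2, 8, 2]  score +0 (running 0)
row 1: [8, 0, 64] -> [8, 64, 0]  score +0 (running 0)
row 2: [0, 16, 4] -> [16, 4, 0]  score +0 (running 0)
Board after move:
 2  8  2
 8 64  0
16  4  0

Answer: 0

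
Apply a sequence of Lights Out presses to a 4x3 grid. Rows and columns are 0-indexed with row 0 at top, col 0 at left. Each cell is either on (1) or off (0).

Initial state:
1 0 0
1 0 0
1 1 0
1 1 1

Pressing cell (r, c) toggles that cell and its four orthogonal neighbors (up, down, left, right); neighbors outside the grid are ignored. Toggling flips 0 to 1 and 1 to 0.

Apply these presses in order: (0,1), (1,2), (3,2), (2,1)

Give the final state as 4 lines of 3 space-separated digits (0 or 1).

After press 1 at (0,1):
0 1 1
1 1 0
1 1 0
1 1 1

After press 2 at (1,2):
0 1 0
1 0 1
1 1 1
1 1 1

After press 3 at (3,2):
0 1 0
1 0 1
1 1 0
1 0 0

After press 4 at (2,1):
0 1 0
1 1 1
0 0 1
1 1 0

Answer: 0 1 0
1 1 1
0 0 1
1 1 0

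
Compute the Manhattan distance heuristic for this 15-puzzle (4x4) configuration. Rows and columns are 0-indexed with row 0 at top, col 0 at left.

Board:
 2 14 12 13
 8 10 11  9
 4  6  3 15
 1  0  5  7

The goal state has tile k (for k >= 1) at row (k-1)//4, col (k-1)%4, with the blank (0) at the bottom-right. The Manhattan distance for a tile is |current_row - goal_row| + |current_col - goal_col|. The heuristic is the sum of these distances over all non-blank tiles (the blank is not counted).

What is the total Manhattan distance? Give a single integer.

Tile 2: (0,0)->(0,1) = 1
Tile 14: (0,1)->(3,1) = 3
Tile 12: (0,2)->(2,3) = 3
Tile 13: (0,3)->(3,0) = 6
Tile 8: (1,0)->(1,3) = 3
Tile 10: (1,1)->(2,1) = 1
Tile 11: (1,2)->(2,2) = 1
Tile 9: (1,3)->(2,0) = 4
Tile 4: (2,0)->(0,3) = 5
Tile 6: (2,1)->(1,1) = 1
Tile 3: (2,2)->(0,2) = 2
Tile 15: (2,3)->(3,2) = 2
Tile 1: (3,0)->(0,0) = 3
Tile 5: (3,2)->(1,0) = 4
Tile 7: (3,3)->(1,2) = 3
Sum: 1 + 3 + 3 + 6 + 3 + 1 + 1 + 4 + 5 + 1 + 2 + 2 + 3 + 4 + 3 = 42

Answer: 42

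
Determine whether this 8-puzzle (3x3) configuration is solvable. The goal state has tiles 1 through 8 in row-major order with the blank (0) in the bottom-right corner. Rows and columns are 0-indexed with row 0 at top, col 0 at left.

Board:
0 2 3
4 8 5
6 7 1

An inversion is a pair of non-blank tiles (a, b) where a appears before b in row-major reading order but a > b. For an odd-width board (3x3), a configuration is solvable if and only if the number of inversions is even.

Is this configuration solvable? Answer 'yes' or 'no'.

Inversions (pairs i<j in row-major order where tile[i] > tile[j] > 0): 10
10 is even, so the puzzle is solvable.

Answer: yes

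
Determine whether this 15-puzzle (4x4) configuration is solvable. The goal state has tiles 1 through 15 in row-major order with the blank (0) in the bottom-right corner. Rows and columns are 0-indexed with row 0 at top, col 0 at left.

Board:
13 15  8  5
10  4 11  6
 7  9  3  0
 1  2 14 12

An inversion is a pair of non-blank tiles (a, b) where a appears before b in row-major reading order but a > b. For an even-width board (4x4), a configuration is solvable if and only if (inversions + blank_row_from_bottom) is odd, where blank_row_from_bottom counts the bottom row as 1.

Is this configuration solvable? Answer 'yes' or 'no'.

Answer: no

Derivation:
Inversions: 64
Blank is in row 2 (0-indexed from top), which is row 2 counting from the bottom (bottom = 1).
64 + 2 = 66, which is even, so the puzzle is not solvable.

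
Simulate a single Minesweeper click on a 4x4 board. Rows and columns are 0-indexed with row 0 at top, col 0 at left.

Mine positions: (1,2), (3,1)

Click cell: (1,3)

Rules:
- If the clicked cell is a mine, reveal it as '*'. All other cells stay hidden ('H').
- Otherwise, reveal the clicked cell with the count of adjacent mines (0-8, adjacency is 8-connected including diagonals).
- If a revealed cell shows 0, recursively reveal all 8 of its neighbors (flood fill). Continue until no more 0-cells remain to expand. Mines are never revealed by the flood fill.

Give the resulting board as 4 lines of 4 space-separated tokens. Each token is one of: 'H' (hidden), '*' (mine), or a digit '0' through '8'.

H H H H
H H H 1
H H H H
H H H H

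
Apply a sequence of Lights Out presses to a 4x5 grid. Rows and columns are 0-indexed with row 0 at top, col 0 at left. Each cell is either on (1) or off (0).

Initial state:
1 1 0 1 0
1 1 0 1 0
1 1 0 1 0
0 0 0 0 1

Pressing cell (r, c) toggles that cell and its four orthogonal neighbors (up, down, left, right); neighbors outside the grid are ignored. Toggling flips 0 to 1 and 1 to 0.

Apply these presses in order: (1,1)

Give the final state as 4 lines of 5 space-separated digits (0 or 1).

After press 1 at (1,1):
1 0 0 1 0
0 0 1 1 0
1 0 0 1 0
0 0 0 0 1

Answer: 1 0 0 1 0
0 0 1 1 0
1 0 0 1 0
0 0 0 0 1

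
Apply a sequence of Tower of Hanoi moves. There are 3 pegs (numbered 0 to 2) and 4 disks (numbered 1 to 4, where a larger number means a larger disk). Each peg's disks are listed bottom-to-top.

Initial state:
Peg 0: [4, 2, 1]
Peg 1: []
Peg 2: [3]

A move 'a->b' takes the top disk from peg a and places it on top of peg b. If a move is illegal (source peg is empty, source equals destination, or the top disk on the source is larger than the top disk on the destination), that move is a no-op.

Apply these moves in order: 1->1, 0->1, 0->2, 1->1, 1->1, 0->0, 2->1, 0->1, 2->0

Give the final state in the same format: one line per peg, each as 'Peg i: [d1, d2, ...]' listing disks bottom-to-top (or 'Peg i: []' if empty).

Answer: Peg 0: [4, 2]
Peg 1: [1]
Peg 2: [3]

Derivation:
After move 1 (1->1):
Peg 0: [4, 2, 1]
Peg 1: []
Peg 2: [3]

After move 2 (0->1):
Peg 0: [4, 2]
Peg 1: [1]
Peg 2: [3]

After move 3 (0->2):
Peg 0: [4]
Peg 1: [1]
Peg 2: [3, 2]

After move 4 (1->1):
Peg 0: [4]
Peg 1: [1]
Peg 2: [3, 2]

After move 5 (1->1):
Peg 0: [4]
Peg 1: [1]
Peg 2: [3, 2]

After move 6 (0->0):
Peg 0: [4]
Peg 1: [1]
Peg 2: [3, 2]

After move 7 (2->1):
Peg 0: [4]
Peg 1: [1]
Peg 2: [3, 2]

After move 8 (0->1):
Peg 0: [4]
Peg 1: [1]
Peg 2: [3, 2]

After move 9 (2->0):
Peg 0: [4, 2]
Peg 1: [1]
Peg 2: [3]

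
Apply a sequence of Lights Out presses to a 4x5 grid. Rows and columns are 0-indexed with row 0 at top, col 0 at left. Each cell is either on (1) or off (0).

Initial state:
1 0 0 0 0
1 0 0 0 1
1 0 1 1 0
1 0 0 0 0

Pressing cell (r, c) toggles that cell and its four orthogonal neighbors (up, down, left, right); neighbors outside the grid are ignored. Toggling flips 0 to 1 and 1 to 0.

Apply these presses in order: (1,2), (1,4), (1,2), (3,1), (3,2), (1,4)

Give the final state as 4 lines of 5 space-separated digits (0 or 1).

After press 1 at (1,2):
1 0 1 0 0
1 1 1 1 1
1 0 0 1 0
1 0 0 0 0

After press 2 at (1,4):
1 0 1 0 1
1 1 1 0 0
1 0 0 1 1
1 0 0 0 0

After press 3 at (1,2):
1 0 0 0 1
1 0 0 1 0
1 0 1 1 1
1 0 0 0 0

After press 4 at (3,1):
1 0 0 0 1
1 0 0 1 0
1 1 1 1 1
0 1 1 0 0

After press 5 at (3,2):
1 0 0 0 1
1 0 0 1 0
1 1 0 1 1
0 0 0 1 0

After press 6 at (1,4):
1 0 0 0 0
1 0 0 0 1
1 1 0 1 0
0 0 0 1 0

Answer: 1 0 0 0 0
1 0 0 0 1
1 1 0 1 0
0 0 0 1 0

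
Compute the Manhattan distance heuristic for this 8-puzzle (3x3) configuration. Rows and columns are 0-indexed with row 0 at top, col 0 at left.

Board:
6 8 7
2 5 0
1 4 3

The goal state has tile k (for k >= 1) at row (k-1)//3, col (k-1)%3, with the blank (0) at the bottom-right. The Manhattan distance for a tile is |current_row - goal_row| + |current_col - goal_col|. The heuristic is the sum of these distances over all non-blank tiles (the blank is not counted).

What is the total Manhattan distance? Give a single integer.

Answer: 17

Derivation:
Tile 6: (0,0)->(1,2) = 3
Tile 8: (0,1)->(2,1) = 2
Tile 7: (0,2)->(2,0) = 4
Tile 2: (1,0)->(0,1) = 2
Tile 5: (1,1)->(1,1) = 0
Tile 1: (2,0)->(0,0) = 2
Tile 4: (2,1)->(1,0) = 2
Tile 3: (2,2)->(0,2) = 2
Sum: 3 + 2 + 4 + 2 + 0 + 2 + 2 + 2 = 17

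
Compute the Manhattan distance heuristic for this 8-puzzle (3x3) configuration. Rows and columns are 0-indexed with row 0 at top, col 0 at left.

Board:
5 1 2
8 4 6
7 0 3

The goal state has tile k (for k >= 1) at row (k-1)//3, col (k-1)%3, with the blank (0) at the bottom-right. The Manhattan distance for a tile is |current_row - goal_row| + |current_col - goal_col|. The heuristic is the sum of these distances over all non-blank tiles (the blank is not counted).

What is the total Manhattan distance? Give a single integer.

Answer: 9

Derivation:
Tile 5: (0,0)->(1,1) = 2
Tile 1: (0,1)->(0,0) = 1
Tile 2: (0,2)->(0,1) = 1
Tile 8: (1,0)->(2,1) = 2
Tile 4: (1,1)->(1,0) = 1
Tile 6: (1,2)->(1,2) = 0
Tile 7: (2,0)->(2,0) = 0
Tile 3: (2,2)->(0,2) = 2
Sum: 2 + 1 + 1 + 2 + 1 + 0 + 0 + 2 = 9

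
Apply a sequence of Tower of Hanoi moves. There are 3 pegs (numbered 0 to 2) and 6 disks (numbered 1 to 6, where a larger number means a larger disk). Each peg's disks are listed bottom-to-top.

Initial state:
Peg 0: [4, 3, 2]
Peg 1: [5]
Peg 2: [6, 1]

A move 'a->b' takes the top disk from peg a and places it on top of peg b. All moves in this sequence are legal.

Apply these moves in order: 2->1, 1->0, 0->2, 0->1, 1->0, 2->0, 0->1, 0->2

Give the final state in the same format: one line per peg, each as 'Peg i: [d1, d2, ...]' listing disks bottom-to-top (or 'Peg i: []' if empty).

Answer: Peg 0: [4, 3]
Peg 1: [5, 1]
Peg 2: [6, 2]

Derivation:
After move 1 (2->1):
Peg 0: [4, 3, 2]
Peg 1: [5, 1]
Peg 2: [6]

After move 2 (1->0):
Peg 0: [4, 3, 2, 1]
Peg 1: [5]
Peg 2: [6]

After move 3 (0->2):
Peg 0: [4, 3, 2]
Peg 1: [5]
Peg 2: [6, 1]

After move 4 (0->1):
Peg 0: [4, 3]
Peg 1: [5, 2]
Peg 2: [6, 1]

After move 5 (1->0):
Peg 0: [4, 3, 2]
Peg 1: [5]
Peg 2: [6, 1]

After move 6 (2->0):
Peg 0: [4, 3, 2, 1]
Peg 1: [5]
Peg 2: [6]

After move 7 (0->1):
Peg 0: [4, 3, 2]
Peg 1: [5, 1]
Peg 2: [6]

After move 8 (0->2):
Peg 0: [4, 3]
Peg 1: [5, 1]
Peg 2: [6, 2]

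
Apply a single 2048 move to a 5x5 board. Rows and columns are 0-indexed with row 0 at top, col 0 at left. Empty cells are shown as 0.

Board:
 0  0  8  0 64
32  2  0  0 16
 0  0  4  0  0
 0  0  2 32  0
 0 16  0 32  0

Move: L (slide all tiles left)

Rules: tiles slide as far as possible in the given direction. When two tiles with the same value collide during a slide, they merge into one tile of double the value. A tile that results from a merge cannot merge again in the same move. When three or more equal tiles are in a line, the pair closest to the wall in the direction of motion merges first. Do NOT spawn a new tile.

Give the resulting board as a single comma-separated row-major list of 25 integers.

Answer: 8, 64, 0, 0, 0, 32, 2, 16, 0, 0, 4, 0, 0, 0, 0, 2, 32, 0, 0, 0, 16, 32, 0, 0, 0

Derivation:
Slide left:
row 0: [0, 0, 8, 0, 64] -> [8, 64, 0, 0, 0]
row 1: [32, 2, 0, 0, 16] -> [32, 2, 16, 0, 0]
row 2: [0, 0, 4, 0, 0] -> [4, 0, 0, 0, 0]
row 3: [0, 0, 2, 32, 0] -> [2, 32, 0, 0, 0]
row 4: [0, 16, 0, 32, 0] -> [16, 32, 0, 0, 0]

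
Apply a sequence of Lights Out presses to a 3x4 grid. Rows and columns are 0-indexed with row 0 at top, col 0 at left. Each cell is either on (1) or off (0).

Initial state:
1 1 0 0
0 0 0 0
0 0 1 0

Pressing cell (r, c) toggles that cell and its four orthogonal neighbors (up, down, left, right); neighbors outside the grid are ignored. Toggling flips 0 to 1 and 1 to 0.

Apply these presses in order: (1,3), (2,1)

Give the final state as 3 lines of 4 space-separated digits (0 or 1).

Answer: 1 1 0 1
0 1 1 1
1 1 0 1

Derivation:
After press 1 at (1,3):
1 1 0 1
0 0 1 1
0 0 1 1

After press 2 at (2,1):
1 1 0 1
0 1 1 1
1 1 0 1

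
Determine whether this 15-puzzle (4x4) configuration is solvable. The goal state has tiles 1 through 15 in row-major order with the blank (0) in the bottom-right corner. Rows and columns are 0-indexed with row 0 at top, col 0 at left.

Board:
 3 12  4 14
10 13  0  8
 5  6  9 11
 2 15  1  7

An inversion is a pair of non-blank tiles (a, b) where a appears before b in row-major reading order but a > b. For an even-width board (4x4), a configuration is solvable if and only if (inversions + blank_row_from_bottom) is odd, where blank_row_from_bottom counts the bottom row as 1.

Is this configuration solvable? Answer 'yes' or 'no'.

Answer: no

Derivation:
Inversions: 57
Blank is in row 1 (0-indexed from top), which is row 3 counting from the bottom (bottom = 1).
57 + 3 = 60, which is even, so the puzzle is not solvable.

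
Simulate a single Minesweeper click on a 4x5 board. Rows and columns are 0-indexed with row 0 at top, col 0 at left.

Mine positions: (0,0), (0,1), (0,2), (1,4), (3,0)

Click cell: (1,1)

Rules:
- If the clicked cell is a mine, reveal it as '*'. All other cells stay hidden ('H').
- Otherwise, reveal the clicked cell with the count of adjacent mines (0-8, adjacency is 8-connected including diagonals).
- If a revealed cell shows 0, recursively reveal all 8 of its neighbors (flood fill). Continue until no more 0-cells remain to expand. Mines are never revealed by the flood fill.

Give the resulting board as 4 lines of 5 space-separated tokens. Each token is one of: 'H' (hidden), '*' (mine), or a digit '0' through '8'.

H H H H H
H 3 H H H
H H H H H
H H H H H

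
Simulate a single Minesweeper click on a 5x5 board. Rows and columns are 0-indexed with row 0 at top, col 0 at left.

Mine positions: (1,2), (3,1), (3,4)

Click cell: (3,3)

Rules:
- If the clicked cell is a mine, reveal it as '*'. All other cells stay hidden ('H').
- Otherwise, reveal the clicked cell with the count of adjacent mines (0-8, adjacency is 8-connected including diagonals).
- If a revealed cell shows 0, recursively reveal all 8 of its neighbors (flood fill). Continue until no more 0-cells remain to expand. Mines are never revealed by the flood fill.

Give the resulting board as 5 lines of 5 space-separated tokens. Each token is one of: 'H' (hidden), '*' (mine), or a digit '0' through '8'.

H H H H H
H H H H H
H H H H H
H H H 1 H
H H H H H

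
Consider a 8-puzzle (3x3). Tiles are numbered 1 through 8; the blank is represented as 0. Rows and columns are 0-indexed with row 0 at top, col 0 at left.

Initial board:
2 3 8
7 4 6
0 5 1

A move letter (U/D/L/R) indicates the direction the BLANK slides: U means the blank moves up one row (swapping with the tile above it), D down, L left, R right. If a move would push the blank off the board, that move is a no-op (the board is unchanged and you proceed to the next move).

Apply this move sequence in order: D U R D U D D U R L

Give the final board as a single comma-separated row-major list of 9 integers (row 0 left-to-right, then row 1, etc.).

After move 1 (D):
2 3 8
7 4 6
0 5 1

After move 2 (U):
2 3 8
0 4 6
7 5 1

After move 3 (R):
2 3 8
4 0 6
7 5 1

After move 4 (D):
2 3 8
4 5 6
7 0 1

After move 5 (U):
2 3 8
4 0 6
7 5 1

After move 6 (D):
2 3 8
4 5 6
7 0 1

After move 7 (D):
2 3 8
4 5 6
7 0 1

After move 8 (U):
2 3 8
4 0 6
7 5 1

After move 9 (R):
2 3 8
4 6 0
7 5 1

After move 10 (L):
2 3 8
4 0 6
7 5 1

Answer: 2, 3, 8, 4, 0, 6, 7, 5, 1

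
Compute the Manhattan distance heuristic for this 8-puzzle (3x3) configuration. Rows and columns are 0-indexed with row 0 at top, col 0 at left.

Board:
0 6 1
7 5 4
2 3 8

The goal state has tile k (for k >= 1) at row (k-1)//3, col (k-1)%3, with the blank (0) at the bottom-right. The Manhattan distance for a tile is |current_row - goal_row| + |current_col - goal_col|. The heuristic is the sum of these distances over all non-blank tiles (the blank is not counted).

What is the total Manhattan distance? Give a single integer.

Answer: 14

Derivation:
Tile 6: at (0,1), goal (1,2), distance |0-1|+|1-2| = 2
Tile 1: at (0,2), goal (0,0), distance |0-0|+|2-0| = 2
Tile 7: at (1,0), goal (2,0), distance |1-2|+|0-0| = 1
Tile 5: at (1,1), goal (1,1), distance |1-1|+|1-1| = 0
Tile 4: at (1,2), goal (1,0), distance |1-1|+|2-0| = 2
Tile 2: at (2,0), goal (0,1), distance |2-0|+|0-1| = 3
Tile 3: at (2,1), goal (0,2), distance |2-0|+|1-2| = 3
Tile 8: at (2,2), goal (2,1), distance |2-2|+|2-1| = 1
Sum: 2 + 2 + 1 + 0 + 2 + 3 + 3 + 1 = 14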